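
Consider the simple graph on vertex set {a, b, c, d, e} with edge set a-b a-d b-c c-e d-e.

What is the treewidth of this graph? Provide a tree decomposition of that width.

Treewidth 2.
Bags: B1 = {a, b, c}  B2 = {a, c, e}  B3 = {a, d, e}
Tree: B1–B2, B2–B3

Each bag holds 3 vertices, so the decomposition has width 2, which upper-bounds the treewidth. For the lower bound, G contains the cycle a–b–c–e–d–a, so G is not a forest; only forests have treewidth ≤ 1, hence tw(G) ≥ 2. Therefore the treewidth is 2.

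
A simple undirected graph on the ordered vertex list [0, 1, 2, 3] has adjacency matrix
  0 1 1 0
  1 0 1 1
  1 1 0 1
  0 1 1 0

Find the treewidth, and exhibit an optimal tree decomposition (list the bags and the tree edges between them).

Each bag holds 3 vertices, so the decomposition has width 2, which upper-bounds the treewidth. Conversely, {0, 1, 2} is a clique of size 3, and the vertices of any clique must share a bag in every tree decomposition; so some bag has ≥ 3 vertices and tw(G) ≥ 2. The upper and lower bounds meet at 2, so that is the treewidth.

Treewidth 2.
One such decomposition:
Bags: B1 = {1, 2, 3}  B2 = {0, 1, 2}
Tree: B1–B2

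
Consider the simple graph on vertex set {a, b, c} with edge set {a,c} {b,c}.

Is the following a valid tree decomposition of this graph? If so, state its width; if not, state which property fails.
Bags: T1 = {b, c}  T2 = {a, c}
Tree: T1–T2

Every vertex of G appears in some bag (union = {a, b, c}); every edge is covered by a bag; and for each vertex v the set of bags containing v is connected in the bag tree. The decomposition is therefore valid. The largest bag has 2 vertices, so the width is 1.

Yes; width 1.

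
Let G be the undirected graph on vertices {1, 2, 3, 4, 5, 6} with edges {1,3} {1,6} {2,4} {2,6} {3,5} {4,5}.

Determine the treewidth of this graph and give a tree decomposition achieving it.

Treewidth 2.
One such decomposition:
Bags: B1 = {1, 3, 5}  B2 = {1, 4, 5}  B3 = {1, 2, 4}  B4 = {1, 2, 6}
Tree: B1–B2, B2–B3, B3–B4

Each bag holds 3 vertices, so the decomposition has width 2, which upper-bounds the treewidth. The edges 1–3–5–4–2–6–1 form a cycle, so G is not a tree and its treewidth is at least 2. Therefore the treewidth is 2.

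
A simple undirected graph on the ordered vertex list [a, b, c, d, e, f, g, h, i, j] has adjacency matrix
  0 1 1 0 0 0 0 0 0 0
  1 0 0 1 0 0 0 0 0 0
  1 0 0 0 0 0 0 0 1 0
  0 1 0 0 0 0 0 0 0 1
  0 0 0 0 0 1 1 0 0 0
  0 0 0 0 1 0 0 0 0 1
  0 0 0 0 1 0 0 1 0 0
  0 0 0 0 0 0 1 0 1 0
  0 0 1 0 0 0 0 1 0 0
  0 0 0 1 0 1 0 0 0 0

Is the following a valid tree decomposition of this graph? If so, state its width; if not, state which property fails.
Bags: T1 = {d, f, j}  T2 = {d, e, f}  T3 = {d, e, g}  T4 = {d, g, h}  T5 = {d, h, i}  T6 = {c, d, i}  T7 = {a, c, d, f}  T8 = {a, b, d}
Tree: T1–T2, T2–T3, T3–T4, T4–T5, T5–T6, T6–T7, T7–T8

A tree decomposition must satisfy three properties: every vertex lies in some bag; for every edge, both endpoints lie together in some bag; and for every vertex, the bags containing it form a connected subtree. Here bags containing vertex f are not connected in the tree, so the decomposition is invalid.

No — bags containing vertex f are not connected in the tree.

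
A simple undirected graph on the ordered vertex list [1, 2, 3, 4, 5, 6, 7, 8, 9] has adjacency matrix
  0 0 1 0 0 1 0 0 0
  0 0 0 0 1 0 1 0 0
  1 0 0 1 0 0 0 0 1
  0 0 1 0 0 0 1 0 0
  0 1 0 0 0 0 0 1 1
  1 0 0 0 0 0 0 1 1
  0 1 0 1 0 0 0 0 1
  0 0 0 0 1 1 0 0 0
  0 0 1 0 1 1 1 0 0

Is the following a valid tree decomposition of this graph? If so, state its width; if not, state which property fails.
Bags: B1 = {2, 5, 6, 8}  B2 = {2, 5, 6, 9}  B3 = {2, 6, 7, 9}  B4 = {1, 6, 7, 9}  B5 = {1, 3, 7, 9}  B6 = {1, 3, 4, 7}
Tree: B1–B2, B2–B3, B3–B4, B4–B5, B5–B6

Yes; width 3.

Checking the three conditions: (i) the bags cover all of {1, 2, 3, 4, 5, 6, 7, 8, 9}; (ii) for each edge, some bag contains both endpoints; (iii) the bags containing any fixed vertex form a subtree. All hold, so the decomposition is valid with width 4 − 1 = 3.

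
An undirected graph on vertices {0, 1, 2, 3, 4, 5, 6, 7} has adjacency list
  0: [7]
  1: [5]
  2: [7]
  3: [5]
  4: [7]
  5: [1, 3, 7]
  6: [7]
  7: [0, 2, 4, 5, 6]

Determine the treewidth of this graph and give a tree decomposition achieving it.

The largest bag has 2 vertices, giving width 1; this decomposition certifies tw(G) ≤ 1. Any graph with an edge has treewidth ≥ 1, and G has the edge 4–7. Therefore the treewidth is 1.

Treewidth 1.
One such decomposition:
Bags: B1 = {4, 7}  B2 = {5, 7}  B3 = {1, 5}  B4 = {2, 7}  B5 = {0, 7}  B6 = {3, 5}  B7 = {6, 7}
Tree: B1–B2, B2–B3, B1–B4, B1–B5, B3–B6, B4–B7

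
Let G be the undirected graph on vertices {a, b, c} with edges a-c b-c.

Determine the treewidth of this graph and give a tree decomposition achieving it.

The largest bag has 2 vertices, giving width 1; this decomposition certifies tw(G) ≤ 1. Since G has at least one edge (e.g. a–c), it is not an edgeless graph, so tw(G) ≥ 1. The upper and lower bounds meet at 1, so that is the treewidth.

Treewidth 1.
Bags: B1 = {a, c}  B2 = {b, c}
Tree: B1–B2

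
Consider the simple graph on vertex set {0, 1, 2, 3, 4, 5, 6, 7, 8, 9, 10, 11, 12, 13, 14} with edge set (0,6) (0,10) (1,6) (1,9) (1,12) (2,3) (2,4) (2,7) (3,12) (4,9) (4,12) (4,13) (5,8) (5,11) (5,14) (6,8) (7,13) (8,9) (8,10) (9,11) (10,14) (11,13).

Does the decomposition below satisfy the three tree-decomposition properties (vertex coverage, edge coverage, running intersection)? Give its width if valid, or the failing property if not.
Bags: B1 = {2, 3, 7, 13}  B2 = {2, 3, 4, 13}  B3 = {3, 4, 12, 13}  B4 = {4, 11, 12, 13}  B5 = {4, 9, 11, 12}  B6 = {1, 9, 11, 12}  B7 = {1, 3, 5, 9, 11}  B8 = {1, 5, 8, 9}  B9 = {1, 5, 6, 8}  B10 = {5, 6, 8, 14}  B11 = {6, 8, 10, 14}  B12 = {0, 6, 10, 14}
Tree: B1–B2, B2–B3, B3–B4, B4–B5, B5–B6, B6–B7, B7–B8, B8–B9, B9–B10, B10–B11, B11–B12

No — bags containing vertex 3 are not connected in the tree.

A tree decomposition must satisfy three properties: every vertex lies in some bag; for every edge, both endpoints lie together in some bag; and for every vertex, the bags containing it form a connected subtree. Here bags containing vertex 3 are not connected in the tree, so the decomposition is invalid.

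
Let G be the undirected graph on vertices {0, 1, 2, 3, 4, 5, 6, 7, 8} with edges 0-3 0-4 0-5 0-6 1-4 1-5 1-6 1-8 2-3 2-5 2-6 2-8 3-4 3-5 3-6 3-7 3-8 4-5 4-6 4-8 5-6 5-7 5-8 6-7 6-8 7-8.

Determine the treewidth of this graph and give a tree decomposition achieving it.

Treewidth 4.
Bags: B1 = {2, 3, 5, 6, 8}  B2 = {3, 4, 5, 6, 8}  B3 = {3, 5, 6, 7, 8}  B4 = {0, 3, 4, 5, 6}  B5 = {1, 4, 5, 6, 8}
Tree: B1–B2, B1–B3, B2–B4, B2–B5

Each bag holds 5 vertices, so the decomposition has width 4, which upper-bounds the treewidth. Conversely, {1, 4, 5, 6, 8} is a clique of size 5, and the vertices of any clique must share a bag in every tree decomposition; so some bag has ≥ 5 vertices and tw(G) ≥ 4. Hence tw(G) = 4 exactly.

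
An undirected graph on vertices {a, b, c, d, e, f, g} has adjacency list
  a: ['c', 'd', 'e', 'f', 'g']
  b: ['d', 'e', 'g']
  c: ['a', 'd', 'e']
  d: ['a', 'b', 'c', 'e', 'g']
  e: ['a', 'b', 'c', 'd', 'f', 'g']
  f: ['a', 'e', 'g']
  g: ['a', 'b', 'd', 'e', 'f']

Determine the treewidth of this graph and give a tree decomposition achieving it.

Every bag has size at most 4, so the width is 4 − 1 = 3 and tw(G) ≤ 3. On the other hand G contains the 4-clique {a, d, e, g}. A clique must lie in a single bag of any decomposition, so no decomposition can have width below 3. Combining the bounds, tw(G) = 3.

Treewidth 3.
Bags: B1 = {a, d, e, g}  B2 = {a, c, d, e}  B3 = {a, e, f, g}  B4 = {b, d, e, g}
Tree: B1–B2, B1–B3, B1–B4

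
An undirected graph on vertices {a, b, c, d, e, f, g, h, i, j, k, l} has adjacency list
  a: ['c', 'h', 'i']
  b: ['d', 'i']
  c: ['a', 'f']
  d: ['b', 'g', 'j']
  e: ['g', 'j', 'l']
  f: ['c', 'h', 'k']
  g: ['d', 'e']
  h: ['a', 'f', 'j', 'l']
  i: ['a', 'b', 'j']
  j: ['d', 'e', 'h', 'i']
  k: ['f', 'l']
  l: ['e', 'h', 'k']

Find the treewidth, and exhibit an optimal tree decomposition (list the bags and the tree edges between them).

Treewidth 3.
One optimal decomposition is:
Bags: B1 = {a, c, f, k}  B2 = {a, f, h, k}  B3 = {a, h, k, l}  B4 = {a, h, i, l}  B5 = {h, i, j, l}  B6 = {e, i, j, l}  B7 = {b, e, i, j}  B8 = {b, d, e, j}  B9 = {b, d, e, g}
Tree: B1–B2, B2–B3, B3–B4, B4–B5, B5–B6, B6–B7, B7–B8, B8–B9

Every bag has size at most 4, so the width is 4 − 1 = 3 and tw(G) ≤ 3. For the lower bound: the 4 vertex sets {c,f,k}, {a}, {h}, {e,i,j,l} are disjoint, each induces a connected subgraph, and every pair is joined by at least one edge of G. Contracting each set to a single vertex therefore yields K_{4} as a minor, and since treewidth is minor-monotone, tw(G) ≥ tw(K_{4}) = 3. Hence tw(G) = 3 exactly.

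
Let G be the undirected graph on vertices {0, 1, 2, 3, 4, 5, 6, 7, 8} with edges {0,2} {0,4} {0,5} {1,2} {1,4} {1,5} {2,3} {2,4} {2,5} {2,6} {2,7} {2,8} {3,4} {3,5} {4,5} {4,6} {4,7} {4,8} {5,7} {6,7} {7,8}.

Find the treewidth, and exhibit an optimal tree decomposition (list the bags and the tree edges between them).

The largest bag has 4 vertices, giving width 3; this decomposition certifies tw(G) ≤ 3. For the lower bound, the 4 vertices {2, 4, 7, 8} are pairwise adjacent, and any tree decomposition puts a clique entirely inside one bag — forcing width ≥ 3. The upper and lower bounds meet at 3, so that is the treewidth.

Treewidth 3.
One optimal decomposition is:
Bags: B1 = {2, 4, 5, 7}  B2 = {2, 4, 7, 8}  B3 = {1, 2, 4, 5}  B4 = {2, 3, 4, 5}  B5 = {2, 4, 6, 7}  B6 = {0, 2, 4, 5}
Tree: B1–B2, B1–B3, B1–B4, B1–B5, B1–B6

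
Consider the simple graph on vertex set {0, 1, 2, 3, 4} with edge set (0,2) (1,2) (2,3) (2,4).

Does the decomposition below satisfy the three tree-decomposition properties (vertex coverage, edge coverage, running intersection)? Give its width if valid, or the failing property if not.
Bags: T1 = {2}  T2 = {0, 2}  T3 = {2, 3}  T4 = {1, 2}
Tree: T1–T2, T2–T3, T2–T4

A tree decomposition must satisfy three properties: every vertex lies in some bag; for every edge, both endpoints lie together in some bag; and for every vertex, the bags containing it form a connected subtree. Here vertex 4 appears in no bag, so the decomposition is invalid.

No — vertex 4 appears in no bag.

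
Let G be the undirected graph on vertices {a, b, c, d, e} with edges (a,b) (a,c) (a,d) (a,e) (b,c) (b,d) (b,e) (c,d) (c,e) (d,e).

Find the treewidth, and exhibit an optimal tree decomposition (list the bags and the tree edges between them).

A single bag containing all 5 vertices is trivially a valid decomposition of width 4. On the other hand G contains the 5-clique {a, b, c, d, e}. A clique must lie in a single bag of any decomposition, so no decomposition can have width below 4. Combining the bounds, tw(G) = 4.

Treewidth 4.
One such decomposition:
Bags: B1 = {a, b, c, d, e}
Tree: (single bag)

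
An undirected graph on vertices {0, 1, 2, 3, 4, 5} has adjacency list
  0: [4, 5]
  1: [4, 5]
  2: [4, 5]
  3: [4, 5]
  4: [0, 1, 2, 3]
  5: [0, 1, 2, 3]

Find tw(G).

A width-2 tree decomposition is:
Bags: B1 = {0, 4, 5}  B2 = {3, 4, 5}  B3 = {1, 4, 5}  B4 = {2, 4, 5}
Tree: B1–B2, B2–B3, B3–B4
The largest bag has 3 vertices, giving width 2; this decomposition certifies tw(G) ≤ 2. Since 4–0–5–3–4 is a cycle in G, G is not acyclic. Forests are exactly the graphs of treewidth ≤ 1, so tw(G) ≥ 2. The upper and lower bounds meet at 2, so that is the treewidth.

2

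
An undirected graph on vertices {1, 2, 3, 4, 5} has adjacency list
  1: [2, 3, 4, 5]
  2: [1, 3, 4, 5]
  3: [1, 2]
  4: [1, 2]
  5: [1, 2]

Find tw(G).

2

A width-2 tree decomposition is:
Bags: B1 = {1, 2, 5}  B2 = {1, 2, 4}  B3 = {1, 2, 3}
Tree: B1–B2, B2–B3
The largest bag has 3 vertices, giving width 2; this decomposition certifies tw(G) ≤ 2. On the other hand G contains the 3-clique {1, 2, 3}. A clique must lie in a single bag of any decomposition, so no decomposition can have width below 2. Combining the bounds, tw(G) = 2.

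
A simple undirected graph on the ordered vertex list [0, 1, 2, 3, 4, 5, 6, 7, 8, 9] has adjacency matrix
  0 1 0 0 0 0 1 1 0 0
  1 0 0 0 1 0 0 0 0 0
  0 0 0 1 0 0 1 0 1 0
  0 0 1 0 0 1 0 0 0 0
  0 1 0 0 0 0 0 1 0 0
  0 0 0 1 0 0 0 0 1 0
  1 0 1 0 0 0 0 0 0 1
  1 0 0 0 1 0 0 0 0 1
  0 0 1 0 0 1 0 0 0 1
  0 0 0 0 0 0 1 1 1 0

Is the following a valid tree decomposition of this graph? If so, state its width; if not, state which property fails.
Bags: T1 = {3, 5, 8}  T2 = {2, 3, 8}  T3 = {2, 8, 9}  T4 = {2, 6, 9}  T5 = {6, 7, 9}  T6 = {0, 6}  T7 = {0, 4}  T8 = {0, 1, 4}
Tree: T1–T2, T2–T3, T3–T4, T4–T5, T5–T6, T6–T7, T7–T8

A tree decomposition must satisfy three properties: every vertex lies in some bag; for every edge, both endpoints lie together in some bag; and for every vertex, the bags containing it form a connected subtree. Here edge (7,0) lies in no bag, so the decomposition is invalid.

No — edge (7,0) lies in no bag.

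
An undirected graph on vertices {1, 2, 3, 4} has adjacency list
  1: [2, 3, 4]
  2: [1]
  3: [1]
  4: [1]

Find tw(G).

A width-1 tree decomposition is:
Bags: B1 = {1, 4}  B2 = {1, 3}  B3 = {1, 2}
Tree: B1–B2, B1–B3
Each bag holds 2 vertices, so the decomposition has width 1, which upper-bounds the treewidth. G has an edge, so its treewidth is at least 1. Combining the bounds, tw(G) = 1.

1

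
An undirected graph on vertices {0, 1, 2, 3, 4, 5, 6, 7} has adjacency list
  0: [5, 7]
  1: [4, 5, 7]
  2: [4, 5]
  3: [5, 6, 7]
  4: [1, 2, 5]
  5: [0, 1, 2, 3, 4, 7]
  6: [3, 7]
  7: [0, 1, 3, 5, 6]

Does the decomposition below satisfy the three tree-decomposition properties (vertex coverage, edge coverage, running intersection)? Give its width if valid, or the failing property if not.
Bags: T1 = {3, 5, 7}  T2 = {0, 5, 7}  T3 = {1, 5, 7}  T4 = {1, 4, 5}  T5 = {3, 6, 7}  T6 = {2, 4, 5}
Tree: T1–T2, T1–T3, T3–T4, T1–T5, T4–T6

Yes; width 2.

Every vertex of G appears in some bag (union = {0, 1, 2, 3, 4, 5, 6, 7}); every edge is covered by a bag; and for each vertex v the set of bags containing v is connected in the bag tree. The decomposition is therefore valid. The largest bag has 3 vertices, so the width is 2.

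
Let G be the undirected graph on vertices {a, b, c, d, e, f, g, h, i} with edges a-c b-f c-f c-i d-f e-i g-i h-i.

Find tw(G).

1

A width-1 tree decomposition is:
Bags: B1 = {g, i}  B2 = {c, i}  B3 = {c, f}  B4 = {a, c}  B5 = {b, f}  B6 = {d, f}  B7 = {e, i}  B8 = {h, i}
Tree: B1–B2, B2–B3, B2–B4, B3–B5, B3–B6, B1–B7, B1–B8
Each bag holds 2 vertices, so the decomposition has width 1, which upper-bounds the treewidth. G has an edge, so its treewidth is at least 1. Therefore the treewidth is 1.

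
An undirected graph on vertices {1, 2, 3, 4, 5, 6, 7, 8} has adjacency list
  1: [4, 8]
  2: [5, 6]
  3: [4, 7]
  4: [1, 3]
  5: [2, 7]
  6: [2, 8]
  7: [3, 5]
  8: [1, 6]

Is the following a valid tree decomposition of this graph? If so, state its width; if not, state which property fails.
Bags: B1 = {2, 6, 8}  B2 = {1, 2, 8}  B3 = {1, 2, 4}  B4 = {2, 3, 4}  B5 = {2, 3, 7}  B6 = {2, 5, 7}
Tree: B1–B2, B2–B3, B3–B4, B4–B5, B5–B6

Yes; width 2.

Checking the three conditions: (i) the bags cover all of {1, 2, 3, 4, 5, 6, 7, 8}; (ii) for each edge, some bag contains both endpoints; (iii) the bags containing any fixed vertex form a subtree. All hold, so the decomposition is valid with width 3 − 1 = 2.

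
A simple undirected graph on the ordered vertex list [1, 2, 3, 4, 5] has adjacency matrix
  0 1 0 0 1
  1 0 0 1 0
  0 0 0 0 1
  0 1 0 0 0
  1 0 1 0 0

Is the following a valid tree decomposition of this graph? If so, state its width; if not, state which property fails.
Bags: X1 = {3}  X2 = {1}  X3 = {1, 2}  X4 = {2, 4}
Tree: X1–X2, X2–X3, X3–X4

A tree decomposition must satisfy three properties: every vertex lies in some bag; for every edge, both endpoints lie together in some bag; and for every vertex, the bags containing it form a connected subtree. Here vertex 5 appears in no bag, so the decomposition is invalid.

No — vertex 5 appears in no bag.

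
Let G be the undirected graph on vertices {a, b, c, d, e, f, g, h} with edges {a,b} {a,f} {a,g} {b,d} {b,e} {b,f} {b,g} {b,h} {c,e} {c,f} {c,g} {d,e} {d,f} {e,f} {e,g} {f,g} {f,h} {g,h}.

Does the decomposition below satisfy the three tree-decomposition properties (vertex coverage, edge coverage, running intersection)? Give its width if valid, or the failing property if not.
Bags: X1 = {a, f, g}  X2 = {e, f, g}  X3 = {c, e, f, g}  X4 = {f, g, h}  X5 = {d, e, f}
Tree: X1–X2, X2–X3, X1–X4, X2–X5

A tree decomposition must satisfy three properties: every vertex lies in some bag; for every edge, both endpoints lie together in some bag; and for every vertex, the bags containing it form a connected subtree. Here vertex b appears in no bag, so the decomposition is invalid.

No — vertex b appears in no bag.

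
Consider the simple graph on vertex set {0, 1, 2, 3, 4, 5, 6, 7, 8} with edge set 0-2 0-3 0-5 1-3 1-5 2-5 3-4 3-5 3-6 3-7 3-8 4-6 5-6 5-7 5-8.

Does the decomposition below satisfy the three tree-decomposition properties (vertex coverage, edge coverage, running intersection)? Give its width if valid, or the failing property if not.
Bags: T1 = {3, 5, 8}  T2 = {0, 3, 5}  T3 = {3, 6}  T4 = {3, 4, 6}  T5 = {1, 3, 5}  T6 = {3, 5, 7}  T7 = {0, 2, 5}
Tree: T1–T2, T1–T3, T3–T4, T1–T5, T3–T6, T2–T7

No — edge (5,6) lies in no bag.

A tree decomposition must satisfy three properties: every vertex lies in some bag; for every edge, both endpoints lie together in some bag; and for every vertex, the bags containing it form a connected subtree. Here edge (5,6) lies in no bag, so the decomposition is invalid.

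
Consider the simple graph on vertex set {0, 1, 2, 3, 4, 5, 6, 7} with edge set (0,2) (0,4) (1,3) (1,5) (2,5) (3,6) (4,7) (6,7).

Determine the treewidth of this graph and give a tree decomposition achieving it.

Every bag has size at most 3, so the width is 3 − 1 = 2 and tw(G) ≤ 2. For the lower bound, G contains the cycle 5–2–0–4–7–6–3–1–5, so G is not a forest; only forests have treewidth ≤ 1, hence tw(G) ≥ 2. The upper and lower bounds meet at 2, so that is the treewidth.

Treewidth 2.
One optimal decomposition is:
Bags: B1 = {0, 2, 5}  B2 = {0, 4, 5}  B3 = {4, 5, 7}  B4 = {5, 6, 7}  B5 = {3, 5, 6}  B6 = {1, 3, 5}
Tree: B1–B2, B2–B3, B3–B4, B4–B5, B5–B6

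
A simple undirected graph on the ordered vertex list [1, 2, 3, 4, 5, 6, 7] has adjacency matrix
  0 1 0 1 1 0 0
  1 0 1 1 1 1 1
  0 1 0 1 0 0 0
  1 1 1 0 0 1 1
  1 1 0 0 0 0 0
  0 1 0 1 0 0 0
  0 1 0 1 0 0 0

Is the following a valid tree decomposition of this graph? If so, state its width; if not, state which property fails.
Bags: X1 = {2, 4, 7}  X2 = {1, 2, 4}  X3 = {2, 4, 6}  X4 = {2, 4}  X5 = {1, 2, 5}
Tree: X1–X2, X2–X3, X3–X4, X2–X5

No — vertex 3 appears in no bag.

A tree decomposition must satisfy three properties: every vertex lies in some bag; for every edge, both endpoints lie together in some bag; and for every vertex, the bags containing it form a connected subtree. Here vertex 3 appears in no bag, so the decomposition is invalid.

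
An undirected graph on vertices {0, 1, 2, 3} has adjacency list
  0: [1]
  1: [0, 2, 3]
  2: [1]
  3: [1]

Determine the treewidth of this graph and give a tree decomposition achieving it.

Each bag holds 2 vertices, so the decomposition has width 1, which upper-bounds the treewidth. G has an edge, so its treewidth is at least 1. Hence tw(G) = 1 exactly.

Treewidth 1.
One optimal decomposition is:
Bags: B1 = {0, 1}  B2 = {1, 2}  B3 = {1, 3}
Tree: B1–B2, B2–B3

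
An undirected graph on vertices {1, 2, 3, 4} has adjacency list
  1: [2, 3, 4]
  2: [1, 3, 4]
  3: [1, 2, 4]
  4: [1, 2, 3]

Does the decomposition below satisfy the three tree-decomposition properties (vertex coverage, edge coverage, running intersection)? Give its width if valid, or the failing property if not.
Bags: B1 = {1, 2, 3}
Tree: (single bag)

No — vertex 4 appears in no bag.

A tree decomposition must satisfy three properties: every vertex lies in some bag; for every edge, both endpoints lie together in some bag; and for every vertex, the bags containing it form a connected subtree. Here vertex 4 appears in no bag, so the decomposition is invalid.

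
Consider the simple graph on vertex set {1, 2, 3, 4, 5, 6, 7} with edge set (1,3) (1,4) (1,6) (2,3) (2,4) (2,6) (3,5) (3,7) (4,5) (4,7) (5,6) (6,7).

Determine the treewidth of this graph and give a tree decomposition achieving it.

The largest bag has 4 vertices, giving width 3; this decomposition certifies tw(G) ≤ 3. For the lower bound: the 4 vertex sets {2,4}, {3,7}, {6}, {5} are disjoint, each induces a connected subgraph, and every pair is joined by at least one edge of G. Contracting each set to a single vertex therefore yields K_{4} as a minor, and since treewidth is minor-monotone, tw(G) ≥ tw(K_{4}) = 3. Combining the bounds, tw(G) = 3.

Treewidth 3.
One such decomposition:
Bags: B1 = {2, 3, 4, 6}  B2 = {3, 4, 6, 7}  B3 = {3, 4, 5, 6}  B4 = {1, 3, 4, 6}
Tree: B1–B2, B2–B3, B3–B4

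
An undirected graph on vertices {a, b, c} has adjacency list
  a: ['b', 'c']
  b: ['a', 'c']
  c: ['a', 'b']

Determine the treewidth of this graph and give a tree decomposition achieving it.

With just one bag of size 3, the width is 3 − 1 = 2, so tw(G) ≤ 2. Conversely, {a, b, c} is a clique of size 3, and the vertices of any clique must share a bag in every tree decomposition; so some bag has ≥ 3 vertices and tw(G) ≥ 2. Combining the bounds, tw(G) = 2.

Treewidth 2.
One such decomposition:
Bags: B1 = {a, b, c}
Tree: (single bag)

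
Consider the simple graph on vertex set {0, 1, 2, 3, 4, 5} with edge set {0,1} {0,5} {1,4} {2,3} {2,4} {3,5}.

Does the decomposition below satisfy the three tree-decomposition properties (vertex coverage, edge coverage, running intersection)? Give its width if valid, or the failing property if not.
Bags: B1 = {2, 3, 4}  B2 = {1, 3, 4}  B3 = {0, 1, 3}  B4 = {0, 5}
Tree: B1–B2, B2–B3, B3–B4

No — edge (3,5) lies in no bag.

A tree decomposition must satisfy three properties: every vertex lies in some bag; for every edge, both endpoints lie together in some bag; and for every vertex, the bags containing it form a connected subtree. Here edge (3,5) lies in no bag, so the decomposition is invalid.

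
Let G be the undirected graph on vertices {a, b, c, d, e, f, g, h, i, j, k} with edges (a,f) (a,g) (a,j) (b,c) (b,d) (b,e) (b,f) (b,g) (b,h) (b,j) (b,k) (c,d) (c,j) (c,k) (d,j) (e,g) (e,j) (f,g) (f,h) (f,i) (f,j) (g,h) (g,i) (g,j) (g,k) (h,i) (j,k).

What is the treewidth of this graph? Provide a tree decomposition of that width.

Each bag holds 4 vertices, so the decomposition has width 3, which upper-bounds the treewidth. On the other hand G contains the 4-clique {b, c, d, j}. A clique must lie in a single bag of any decomposition, so no decomposition can have width below 3. Hence tw(G) = 3 exactly.

Treewidth 3.
One such decomposition:
Bags: B1 = {b, c, j, k}  B2 = {b, c, d, j}  B3 = {b, g, j, k}  B4 = {b, f, g, j}  B5 = {b, f, g, h}  B6 = {f, g, h, i}  B7 = {b, e, g, j}  B8 = {a, f, g, j}
Tree: B1–B2, B1–B3, B3–B4, B4–B5, B5–B6, B4–B7, B4–B8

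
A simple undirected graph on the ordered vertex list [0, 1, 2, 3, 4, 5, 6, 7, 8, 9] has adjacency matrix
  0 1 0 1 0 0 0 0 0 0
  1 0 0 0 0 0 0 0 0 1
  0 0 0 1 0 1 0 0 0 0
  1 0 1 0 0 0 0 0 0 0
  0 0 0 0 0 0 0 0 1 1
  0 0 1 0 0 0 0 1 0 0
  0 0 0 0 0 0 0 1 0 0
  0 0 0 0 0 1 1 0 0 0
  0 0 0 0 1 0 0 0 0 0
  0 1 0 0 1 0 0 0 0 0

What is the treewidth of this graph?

A width-1 tree decomposition is:
Bags: B1 = {4, 8}  B2 = {4, 9}  B3 = {1, 9}  B4 = {0, 1}  B5 = {0, 3}  B6 = {2, 3}  B7 = {2, 5}  B8 = {5, 7}  B9 = {6, 7}
Tree: B1–B2, B2–B3, B3–B4, B4–B5, B5–B6, B6–B7, B7–B8, B8–B9
Each bag holds 2 vertices, so the decomposition has width 1, which upper-bounds the treewidth. G has an edge, so its treewidth is at least 1. Combining the bounds, tw(G) = 1.

1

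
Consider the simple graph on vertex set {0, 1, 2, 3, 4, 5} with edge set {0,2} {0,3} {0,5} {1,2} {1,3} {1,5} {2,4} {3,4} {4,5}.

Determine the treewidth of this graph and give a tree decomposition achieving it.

The largest bag has 4 vertices, giving width 3; this decomposition certifies tw(G) ≤ 3. For the lower bound: the 4 vertex sets {1,3}, {0,2}, {5}, {4} are disjoint, each induces a connected subgraph, and every pair is joined by at least one edge of G. Contracting each set to a single vertex therefore yields K_{4} as a minor, and since treewidth is minor-monotone, tw(G) ≥ tw(K_{4}) = 3. Combining the bounds, tw(G) = 3.

Treewidth 3.
Bags: B1 = {1, 2, 3, 5}  B2 = {0, 2, 3, 5}  B3 = {2, 3, 4, 5}
Tree: B1–B2, B2–B3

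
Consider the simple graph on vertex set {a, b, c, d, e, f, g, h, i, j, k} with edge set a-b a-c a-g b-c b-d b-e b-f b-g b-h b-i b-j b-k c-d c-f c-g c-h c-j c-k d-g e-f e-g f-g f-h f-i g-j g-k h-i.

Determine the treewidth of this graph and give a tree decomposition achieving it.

The largest bag has 4 vertices, giving width 3; this decomposition certifies tw(G) ≤ 3. For the lower bound, the 4 vertices {b, e, f, g} are pairwise adjacent, and any tree decomposition puts a clique entirely inside one bag — forcing width ≥ 3. Combining the bounds, tw(G) = 3.

Treewidth 3.
One such decomposition:
Bags: B1 = {b, c, f, g}  B2 = {b, c, g, k}  B3 = {b, c, f, h}  B4 = {a, b, c, g}  B5 = {b, f, h, i}  B6 = {b, c, g, j}  B7 = {b, e, f, g}  B8 = {b, c, d, g}
Tree: B1–B2, B1–B3, B1–B4, B3–B5, B2–B6, B1–B7, B1–B8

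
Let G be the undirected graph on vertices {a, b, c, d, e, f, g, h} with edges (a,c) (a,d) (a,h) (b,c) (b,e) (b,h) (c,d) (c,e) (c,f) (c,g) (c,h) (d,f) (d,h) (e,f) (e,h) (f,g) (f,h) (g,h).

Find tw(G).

3

A width-3 tree decomposition is:
Bags: B1 = {c, e, f, h}  B2 = {b, c, e, h}  B3 = {c, f, g, h}  B4 = {c, d, f, h}  B5 = {a, c, d, h}
Tree: B1–B2, B1–B3, B3–B4, B4–B5
The largest bag has 4 vertices, giving width 3; this decomposition certifies tw(G) ≤ 3. For the lower bound, the 4 vertices {a, c, d, h} are pairwise adjacent, and any tree decomposition puts a clique entirely inside one bag — forcing width ≥ 3. Combining the bounds, tw(G) = 3.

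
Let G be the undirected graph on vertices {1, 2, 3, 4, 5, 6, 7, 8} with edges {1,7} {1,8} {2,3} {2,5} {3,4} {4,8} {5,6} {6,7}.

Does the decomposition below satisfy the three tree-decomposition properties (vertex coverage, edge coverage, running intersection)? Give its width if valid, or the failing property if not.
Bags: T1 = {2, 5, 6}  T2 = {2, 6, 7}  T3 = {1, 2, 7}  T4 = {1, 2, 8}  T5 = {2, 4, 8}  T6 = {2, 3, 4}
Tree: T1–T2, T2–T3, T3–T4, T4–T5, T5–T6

Every vertex of G appears in some bag (union = {1, 2, 3, 4, 5, 6, 7, 8}); every edge is covered by a bag; and for each vertex v the set of bags containing v is connected in the bag tree. The decomposition is therefore valid. The largest bag has 3 vertices, so the width is 2.

Yes; width 2.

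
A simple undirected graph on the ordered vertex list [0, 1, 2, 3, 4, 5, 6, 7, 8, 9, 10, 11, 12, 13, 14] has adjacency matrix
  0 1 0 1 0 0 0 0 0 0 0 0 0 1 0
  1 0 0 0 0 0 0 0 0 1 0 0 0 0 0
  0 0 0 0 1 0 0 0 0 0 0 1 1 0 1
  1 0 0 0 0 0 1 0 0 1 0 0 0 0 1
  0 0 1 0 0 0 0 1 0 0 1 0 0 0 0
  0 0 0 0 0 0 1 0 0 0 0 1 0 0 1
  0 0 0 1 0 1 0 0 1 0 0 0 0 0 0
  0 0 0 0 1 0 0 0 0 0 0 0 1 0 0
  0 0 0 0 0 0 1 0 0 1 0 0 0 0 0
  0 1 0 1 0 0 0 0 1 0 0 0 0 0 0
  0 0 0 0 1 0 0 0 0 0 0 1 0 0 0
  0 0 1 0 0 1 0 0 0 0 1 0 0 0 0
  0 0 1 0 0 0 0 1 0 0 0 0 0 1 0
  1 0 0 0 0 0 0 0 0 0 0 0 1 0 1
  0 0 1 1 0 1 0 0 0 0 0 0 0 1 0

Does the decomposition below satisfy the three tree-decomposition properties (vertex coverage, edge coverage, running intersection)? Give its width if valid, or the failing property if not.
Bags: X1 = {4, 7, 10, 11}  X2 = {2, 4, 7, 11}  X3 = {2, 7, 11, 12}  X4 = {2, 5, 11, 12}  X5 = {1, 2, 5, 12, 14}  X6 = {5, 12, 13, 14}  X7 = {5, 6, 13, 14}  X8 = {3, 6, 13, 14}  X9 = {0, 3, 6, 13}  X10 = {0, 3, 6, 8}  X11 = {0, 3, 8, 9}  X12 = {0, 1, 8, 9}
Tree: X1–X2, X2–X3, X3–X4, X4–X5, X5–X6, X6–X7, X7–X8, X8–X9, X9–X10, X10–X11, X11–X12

A tree decomposition must satisfy three properties: every vertex lies in some bag; for every edge, both endpoints lie together in some bag; and for every vertex, the bags containing it form a connected subtree. Here bags containing vertex 1 are not connected in the tree, so the decomposition is invalid.

No — bags containing vertex 1 are not connected in the tree.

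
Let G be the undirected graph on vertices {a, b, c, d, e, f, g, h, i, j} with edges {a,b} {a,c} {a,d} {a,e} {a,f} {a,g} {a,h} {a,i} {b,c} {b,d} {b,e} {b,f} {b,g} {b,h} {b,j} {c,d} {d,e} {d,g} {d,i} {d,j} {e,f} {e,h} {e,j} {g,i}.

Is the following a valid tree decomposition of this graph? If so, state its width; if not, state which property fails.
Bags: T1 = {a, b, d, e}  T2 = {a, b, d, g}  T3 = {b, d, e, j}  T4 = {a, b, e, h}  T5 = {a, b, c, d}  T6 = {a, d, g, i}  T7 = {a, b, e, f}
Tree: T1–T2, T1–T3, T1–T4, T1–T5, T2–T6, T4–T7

Yes; width 3.

Every vertex of G appears in some bag (union = {a, b, c, d, e, f, g, h, i, j}); every edge is covered by a bag; and for each vertex v the set of bags containing v is connected in the bag tree. The decomposition is therefore valid. The largest bag has 4 vertices, so the width is 3.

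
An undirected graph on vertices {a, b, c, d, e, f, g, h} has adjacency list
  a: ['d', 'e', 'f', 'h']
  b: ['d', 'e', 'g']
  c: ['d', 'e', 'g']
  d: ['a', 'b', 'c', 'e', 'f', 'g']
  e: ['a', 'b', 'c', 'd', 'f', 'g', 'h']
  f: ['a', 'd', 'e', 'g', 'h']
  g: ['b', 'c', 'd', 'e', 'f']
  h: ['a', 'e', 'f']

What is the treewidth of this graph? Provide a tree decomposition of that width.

Treewidth 3.
One optimal decomposition is:
Bags: B1 = {d, e, f, g}  B2 = {c, d, e, g}  B3 = {a, d, e, f}  B4 = {a, e, f, h}  B5 = {b, d, e, g}
Tree: B1–B2, B1–B3, B3–B4, B1–B5

Every bag has size at most 4, so the width is 4 − 1 = 3 and tw(G) ≤ 3. On the other hand G contains the 4-clique {c, d, e, g}. A clique must lie in a single bag of any decomposition, so no decomposition can have width below 3. The upper and lower bounds meet at 3, so that is the treewidth.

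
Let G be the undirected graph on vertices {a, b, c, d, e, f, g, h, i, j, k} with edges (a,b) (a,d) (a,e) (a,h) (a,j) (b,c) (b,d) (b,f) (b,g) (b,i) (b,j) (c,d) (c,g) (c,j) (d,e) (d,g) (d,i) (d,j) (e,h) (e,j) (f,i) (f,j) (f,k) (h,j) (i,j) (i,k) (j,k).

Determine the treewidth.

A width-3 tree decomposition is:
Bags: B1 = {b, c, d, j}  B2 = {b, d, i, j}  B3 = {a, b, d, j}  B4 = {a, d, e, j}  B5 = {b, c, d, g}  B6 = {b, f, i, j}  B7 = {f, i, j, k}  B8 = {a, e, h, j}
Tree: B1–B2, B2–B3, B3–B4, B1–B5, B2–B6, B6–B7, B4–B8
The largest bag has 4 vertices, giving width 3; this decomposition certifies tw(G) ≤ 3. For the lower bound, the 4 vertices {b, c, d, g} are pairwise adjacent, and any tree decomposition puts a clique entirely inside one bag — forcing width ≥ 3. Therefore the treewidth is 3.

3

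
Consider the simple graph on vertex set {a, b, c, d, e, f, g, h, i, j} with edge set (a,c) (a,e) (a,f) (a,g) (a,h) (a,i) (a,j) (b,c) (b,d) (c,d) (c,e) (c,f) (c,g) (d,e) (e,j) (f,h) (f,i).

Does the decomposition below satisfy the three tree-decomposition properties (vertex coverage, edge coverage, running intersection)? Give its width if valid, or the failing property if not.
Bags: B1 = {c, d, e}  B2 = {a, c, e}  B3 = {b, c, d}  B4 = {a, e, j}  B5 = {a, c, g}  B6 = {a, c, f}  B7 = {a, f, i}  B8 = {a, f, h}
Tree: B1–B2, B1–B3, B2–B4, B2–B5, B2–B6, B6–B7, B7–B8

Checking the three conditions: (i) the bags cover all of {a, b, c, d, e, f, g, h, i, j}; (ii) for each edge, some bag contains both endpoints; (iii) the bags containing any fixed vertex form a subtree. All hold, so the decomposition is valid with width 3 − 1 = 2.

Yes; width 2.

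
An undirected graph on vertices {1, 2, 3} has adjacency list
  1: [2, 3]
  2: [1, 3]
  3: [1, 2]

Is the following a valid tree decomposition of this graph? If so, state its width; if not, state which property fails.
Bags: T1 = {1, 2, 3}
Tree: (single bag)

Yes; width 2.

Checking the three conditions: (i) the bags cover all of {1, 2, 3}; (ii) for each edge, some bag contains both endpoints; (iii) the bags containing any fixed vertex form a subtree. All hold, so the decomposition is valid with width 3 − 1 = 2.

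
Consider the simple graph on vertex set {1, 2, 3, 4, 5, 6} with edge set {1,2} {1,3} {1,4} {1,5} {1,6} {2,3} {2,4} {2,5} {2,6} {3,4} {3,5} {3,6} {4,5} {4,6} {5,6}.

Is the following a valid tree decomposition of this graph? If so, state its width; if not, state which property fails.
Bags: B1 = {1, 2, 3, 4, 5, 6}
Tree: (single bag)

Yes; width 5.

Checking the three conditions: (i) the bags cover all of {1, 2, 3, 4, 5, 6}; (ii) for each edge, some bag contains both endpoints; (iii) the bags containing any fixed vertex form a subtree. All hold, so the decomposition is valid with width 6 − 1 = 5.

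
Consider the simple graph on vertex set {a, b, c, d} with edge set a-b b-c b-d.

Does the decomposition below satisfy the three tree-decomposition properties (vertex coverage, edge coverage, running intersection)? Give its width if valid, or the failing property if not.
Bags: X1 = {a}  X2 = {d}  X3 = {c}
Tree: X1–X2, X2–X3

A tree decomposition must satisfy three properties: every vertex lies in some bag; for every edge, both endpoints lie together in some bag; and for every vertex, the bags containing it form a connected subtree. Here vertex b appears in no bag, so the decomposition is invalid.

No — vertex b appears in no bag.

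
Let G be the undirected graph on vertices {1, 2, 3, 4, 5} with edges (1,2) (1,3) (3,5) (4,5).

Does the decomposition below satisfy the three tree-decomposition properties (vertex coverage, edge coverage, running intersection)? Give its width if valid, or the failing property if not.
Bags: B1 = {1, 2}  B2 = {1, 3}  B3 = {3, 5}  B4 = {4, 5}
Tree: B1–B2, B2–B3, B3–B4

Yes; width 1.

Vertex coverage: the bags together contain {1, 2, 3, 4, 5}, the full vertex set. Edge coverage: each edge of G has both endpoints in at least one bag. Running intersection: for every vertex, the bags containing it form a connected subtree. All three properties hold, so this is a valid tree decomposition of width max|bag| − 1 = 1, and hence tw(G) ≤ 1.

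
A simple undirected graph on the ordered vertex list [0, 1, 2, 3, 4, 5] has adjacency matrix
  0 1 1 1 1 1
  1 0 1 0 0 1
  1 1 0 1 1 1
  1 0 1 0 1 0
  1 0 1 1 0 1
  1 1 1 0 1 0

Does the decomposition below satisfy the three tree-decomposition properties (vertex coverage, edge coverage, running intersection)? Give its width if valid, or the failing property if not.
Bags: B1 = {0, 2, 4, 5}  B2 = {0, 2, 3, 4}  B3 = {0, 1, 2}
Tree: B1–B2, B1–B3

No — edge (5,1) lies in no bag.

A tree decomposition must satisfy three properties: every vertex lies in some bag; for every edge, both endpoints lie together in some bag; and for every vertex, the bags containing it form a connected subtree. Here edge (5,1) lies in no bag, so the decomposition is invalid.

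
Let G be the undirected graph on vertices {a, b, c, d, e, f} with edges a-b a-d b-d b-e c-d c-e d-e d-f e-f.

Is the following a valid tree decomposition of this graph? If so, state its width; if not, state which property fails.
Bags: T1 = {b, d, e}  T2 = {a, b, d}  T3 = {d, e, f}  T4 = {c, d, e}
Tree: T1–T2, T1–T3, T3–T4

Yes; width 2.

Vertex coverage: the bags together contain {a, b, c, d, e, f}, the full vertex set. Edge coverage: each edge of G has both endpoints in at least one bag. Running intersection: for every vertex, the bags containing it form a connected subtree. All three properties hold, so this is a valid tree decomposition of width max|bag| − 1 = 2, and hence tw(G) ≤ 2.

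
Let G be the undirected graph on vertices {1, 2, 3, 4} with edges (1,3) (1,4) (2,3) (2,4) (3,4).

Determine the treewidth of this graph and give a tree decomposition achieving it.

Every bag has size at most 3, so the width is 3 − 1 = 2 and tw(G) ≤ 2. On the other hand G contains the 3-clique {1, 3, 4}. A clique must lie in a single bag of any decomposition, so no decomposition can have width below 2. The upper and lower bounds meet at 2, so that is the treewidth.

Treewidth 2.
Bags: B1 = {2, 3, 4}  B2 = {1, 3, 4}
Tree: B1–B2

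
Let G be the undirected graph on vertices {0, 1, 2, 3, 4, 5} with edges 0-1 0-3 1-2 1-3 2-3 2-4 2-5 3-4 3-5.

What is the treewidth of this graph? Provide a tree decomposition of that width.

The largest bag has 3 vertices, giving width 2; this decomposition certifies tw(G) ≤ 2. For the lower bound, the 3 vertices {0, 1, 3} are pairwise adjacent, and any tree decomposition puts a clique entirely inside one bag — forcing width ≥ 2. The upper and lower bounds meet at 2, so that is the treewidth.

Treewidth 2.
Bags: B1 = {1, 2, 3}  B2 = {2, 3, 4}  B3 = {0, 1, 3}  B4 = {2, 3, 5}
Tree: B1–B2, B1–B3, B2–B4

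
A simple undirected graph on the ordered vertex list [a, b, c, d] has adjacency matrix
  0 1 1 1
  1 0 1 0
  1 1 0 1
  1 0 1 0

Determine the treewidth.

A width-2 tree decomposition is:
Bags: B1 = {a, c, d}  B2 = {a, b, c}
Tree: B1–B2
Every bag has size at most 3, so the width is 3 − 1 = 2 and tw(G) ≤ 2. On the other hand G contains the 3-clique {a, c, d}. A clique must lie in a single bag of any decomposition, so no decomposition can have width below 2. The upper and lower bounds meet at 2, so that is the treewidth.

2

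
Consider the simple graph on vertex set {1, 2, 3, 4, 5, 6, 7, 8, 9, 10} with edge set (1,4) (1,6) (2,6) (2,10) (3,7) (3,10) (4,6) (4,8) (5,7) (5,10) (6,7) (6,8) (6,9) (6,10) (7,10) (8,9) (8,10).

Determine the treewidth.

A width-2 tree decomposition is:
Bags: B1 = {6, 8, 10}  B2 = {2, 6, 10}  B3 = {4, 6, 8}  B4 = {1, 4, 6}  B5 = {6, 8, 9}  B6 = {6, 7, 10}  B7 = {3, 7, 10}  B8 = {5, 7, 10}
Tree: B1–B2, B1–B3, B3–B4, B1–B5, B2–B6, B6–B7, B7–B8
The largest bag has 3 vertices, giving width 2; this decomposition certifies tw(G) ≤ 2. For the lower bound, the 3 vertices {3, 7, 10} are pairwise adjacent, and any tree decomposition puts a clique entirely inside one bag — forcing width ≥ 2. The upper and lower bounds meet at 2, so that is the treewidth.

2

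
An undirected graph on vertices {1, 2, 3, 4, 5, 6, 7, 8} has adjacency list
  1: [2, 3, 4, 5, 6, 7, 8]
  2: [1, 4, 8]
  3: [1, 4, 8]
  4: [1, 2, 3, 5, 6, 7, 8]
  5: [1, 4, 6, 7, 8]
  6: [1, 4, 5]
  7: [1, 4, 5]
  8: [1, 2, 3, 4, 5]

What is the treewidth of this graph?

A width-3 tree decomposition is:
Bags: B1 = {1, 4, 5, 7}  B2 = {1, 4, 5, 8}  B3 = {1, 2, 4, 8}  B4 = {1, 4, 5, 6}  B5 = {1, 3, 4, 8}
Tree: B1–B2, B2–B3, B1–B4, B2–B5
Each bag holds 4 vertices, so the decomposition has width 3, which upper-bounds the treewidth. Conversely, {1, 2, 4, 8} is a clique of size 4, and the vertices of any clique must share a bag in every tree decomposition; so some bag has ≥ 4 vertices and tw(G) ≥ 3. Therefore the treewidth is 3.

3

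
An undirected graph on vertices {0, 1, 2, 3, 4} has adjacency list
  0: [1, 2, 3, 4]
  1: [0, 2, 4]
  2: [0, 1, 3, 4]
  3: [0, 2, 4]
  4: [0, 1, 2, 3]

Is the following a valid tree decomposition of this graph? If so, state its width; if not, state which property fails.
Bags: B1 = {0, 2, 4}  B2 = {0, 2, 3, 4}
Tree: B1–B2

A tree decomposition must satisfy three properties: every vertex lies in some bag; for every edge, both endpoints lie together in some bag; and for every vertex, the bags containing it form a connected subtree. Here vertex 1 appears in no bag, so the decomposition is invalid.

No — vertex 1 appears in no bag.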